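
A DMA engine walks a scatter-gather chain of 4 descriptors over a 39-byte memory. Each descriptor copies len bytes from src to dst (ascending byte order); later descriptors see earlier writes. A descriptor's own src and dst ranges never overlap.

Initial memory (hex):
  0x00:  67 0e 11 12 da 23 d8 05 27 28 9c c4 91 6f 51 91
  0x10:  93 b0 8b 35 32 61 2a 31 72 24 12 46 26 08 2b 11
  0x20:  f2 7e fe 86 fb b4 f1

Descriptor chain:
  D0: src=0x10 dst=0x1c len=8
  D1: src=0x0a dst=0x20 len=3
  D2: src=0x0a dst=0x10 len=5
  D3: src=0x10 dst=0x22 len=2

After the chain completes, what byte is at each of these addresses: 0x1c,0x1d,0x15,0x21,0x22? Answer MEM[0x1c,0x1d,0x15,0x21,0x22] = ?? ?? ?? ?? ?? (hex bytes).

MEM[0x1c,0x1d,0x15,0x21,0x22] = 93 b0 61 c4 9c

#0 dst[0x1c+8] := {0x93,0xb0,0x8b,0x35,0x32,0x61,0x2a,0x31}
#1 dst[0x20+3] := {0x9c,0xc4,0x91}
#2 dst[0x10+5] := {0x9c,0xc4,0x91,0x6f,0x51}
#3 dst[0x22+2] := {0x9c,0xc4}
query mem[0x1c]=0x93, mem[0x1d]=0xb0, mem[0x15]=0x61, mem[0x21]=0xc4, mem[0x22]=0x9c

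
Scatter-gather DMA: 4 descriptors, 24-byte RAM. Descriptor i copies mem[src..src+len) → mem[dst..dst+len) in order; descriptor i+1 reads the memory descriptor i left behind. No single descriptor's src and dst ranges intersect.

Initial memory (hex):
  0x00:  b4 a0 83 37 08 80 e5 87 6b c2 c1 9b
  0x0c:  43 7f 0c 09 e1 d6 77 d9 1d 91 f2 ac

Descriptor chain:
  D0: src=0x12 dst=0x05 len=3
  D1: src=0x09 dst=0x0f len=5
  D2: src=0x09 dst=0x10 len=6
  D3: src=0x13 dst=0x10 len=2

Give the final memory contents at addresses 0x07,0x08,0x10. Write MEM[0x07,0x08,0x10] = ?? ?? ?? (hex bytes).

MEM[0x07,0x08,0x10] = 1d 6b 43

  after D0: wrote 3B at 0x05 = 77d91d
  after D1: wrote 5B at 0x0f = c2c19b437f
  after D2: wrote 6B at 0x10 = c2c19b437f0c
  after D3: wrote 2B at 0x10 = 437f
query mem[0x07]=0x1d, mem[0x08]=0x6b, mem[0x10]=0x43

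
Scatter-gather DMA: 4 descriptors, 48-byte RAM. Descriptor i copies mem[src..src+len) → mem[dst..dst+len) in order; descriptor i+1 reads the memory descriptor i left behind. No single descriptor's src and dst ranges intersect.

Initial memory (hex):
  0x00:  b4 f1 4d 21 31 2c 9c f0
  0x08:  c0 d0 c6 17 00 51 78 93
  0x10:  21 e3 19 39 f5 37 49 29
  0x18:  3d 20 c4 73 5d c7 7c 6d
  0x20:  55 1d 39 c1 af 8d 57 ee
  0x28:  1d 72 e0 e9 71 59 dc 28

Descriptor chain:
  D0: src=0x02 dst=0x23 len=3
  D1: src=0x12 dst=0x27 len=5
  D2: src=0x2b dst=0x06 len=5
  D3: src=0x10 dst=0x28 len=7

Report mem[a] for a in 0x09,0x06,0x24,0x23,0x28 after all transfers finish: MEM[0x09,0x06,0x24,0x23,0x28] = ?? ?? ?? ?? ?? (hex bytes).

  after D0: wrote 3B at 0x23 = 4d2131
  after D1: wrote 5B at 0x27 = 1939f53749
  after D2: wrote 5B at 0x06 = 497159dc28
  after D3: wrote 7B at 0x28 = 21e31939f53749
query mem[0x09]=0xdc, mem[0x06]=0x49, mem[0x24]=0x21, mem[0x23]=0x4d, mem[0x28]=0x21

MEM[0x09,0x06,0x24,0x23,0x28] = dc 49 21 4d 21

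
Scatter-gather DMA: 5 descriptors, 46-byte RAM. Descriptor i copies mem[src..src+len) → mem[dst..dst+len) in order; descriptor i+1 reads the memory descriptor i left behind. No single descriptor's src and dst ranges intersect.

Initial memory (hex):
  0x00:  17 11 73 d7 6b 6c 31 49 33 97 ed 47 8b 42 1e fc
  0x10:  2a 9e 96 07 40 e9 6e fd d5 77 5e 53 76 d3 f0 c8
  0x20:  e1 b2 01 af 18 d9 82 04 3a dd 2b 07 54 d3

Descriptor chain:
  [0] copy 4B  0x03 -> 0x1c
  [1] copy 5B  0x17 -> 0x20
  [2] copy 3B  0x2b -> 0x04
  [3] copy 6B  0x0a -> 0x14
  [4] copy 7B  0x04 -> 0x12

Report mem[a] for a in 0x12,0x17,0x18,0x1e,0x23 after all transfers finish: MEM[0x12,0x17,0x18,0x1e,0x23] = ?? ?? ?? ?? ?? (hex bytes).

MEM[0x12,0x17,0x18,0x1e,0x23] = 07 97 ed 6c 5e

  after D0: wrote 4B at 0x1c = d76b6c31
  after D1: wrote 5B at 0x20 = fdd5775e53
  after D2: wrote 3B at 0x04 = 0754d3
  after D3: wrote 6B at 0x14 = ed478b421efc
  after D4: wrote 7B at 0x12 = 0754d3493397ed
query mem[0x12]=0x07, mem[0x17]=0x97, mem[0x18]=0xed, mem[0x1e]=0x6c, mem[0x23]=0x5e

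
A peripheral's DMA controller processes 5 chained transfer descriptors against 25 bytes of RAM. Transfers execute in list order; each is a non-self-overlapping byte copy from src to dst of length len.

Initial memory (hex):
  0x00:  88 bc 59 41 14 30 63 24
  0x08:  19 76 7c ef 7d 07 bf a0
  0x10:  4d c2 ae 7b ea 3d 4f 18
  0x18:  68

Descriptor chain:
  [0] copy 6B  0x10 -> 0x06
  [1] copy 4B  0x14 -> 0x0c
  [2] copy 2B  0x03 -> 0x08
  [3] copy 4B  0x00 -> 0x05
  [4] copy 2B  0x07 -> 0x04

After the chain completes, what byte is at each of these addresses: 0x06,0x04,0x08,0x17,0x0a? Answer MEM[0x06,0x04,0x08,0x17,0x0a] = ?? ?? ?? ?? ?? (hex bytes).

MEM[0x06,0x04,0x08,0x17,0x0a] = bc 59 41 18 ea

  after D0: wrote 6B at 0x06 = 4dc2ae7bea3d
  after D1: wrote 4B at 0x0c = ea3d4f18
  after D2: wrote 2B at 0x08 = 4114
  after D3: wrote 4B at 0x05 = 88bc5941
  after D4: wrote 2B at 0x04 = 5941
query mem[0x06]=0xbc, mem[0x04]=0x59, mem[0x08]=0x41, mem[0x17]=0x18, mem[0x0a]=0xea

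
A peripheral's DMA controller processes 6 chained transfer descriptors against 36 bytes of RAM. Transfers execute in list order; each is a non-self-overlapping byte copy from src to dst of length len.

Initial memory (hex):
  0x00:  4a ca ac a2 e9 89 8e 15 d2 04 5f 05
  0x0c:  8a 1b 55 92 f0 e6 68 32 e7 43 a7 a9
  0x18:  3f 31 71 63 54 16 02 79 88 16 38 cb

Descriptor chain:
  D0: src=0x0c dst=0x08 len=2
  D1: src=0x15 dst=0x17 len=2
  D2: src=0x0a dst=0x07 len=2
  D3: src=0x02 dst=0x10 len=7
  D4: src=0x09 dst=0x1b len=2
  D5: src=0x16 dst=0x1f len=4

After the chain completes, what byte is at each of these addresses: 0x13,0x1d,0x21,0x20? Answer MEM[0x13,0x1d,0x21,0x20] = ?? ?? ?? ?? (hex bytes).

MEM[0x13,0x1d,0x21,0x20] = 89 16 a7 43

#0 dst[0x08+2] := {0x8a,0x1b}
#1 dst[0x17+2] := {0x43,0xa7}
#2 dst[0x07+2] := {0x5f,0x05}
#3 dst[0x10+7] := {0xac,0xa2,0xe9,0x89,0x8e,0x5f,0x05}
#4 dst[0x1b+2] := {0x1b,0x5f}
#5 dst[0x1f+4] := {0x05,0x43,0xa7,0x31}
query mem[0x13]=0x89, mem[0x1d]=0x16, mem[0x21]=0xa7, mem[0x20]=0x43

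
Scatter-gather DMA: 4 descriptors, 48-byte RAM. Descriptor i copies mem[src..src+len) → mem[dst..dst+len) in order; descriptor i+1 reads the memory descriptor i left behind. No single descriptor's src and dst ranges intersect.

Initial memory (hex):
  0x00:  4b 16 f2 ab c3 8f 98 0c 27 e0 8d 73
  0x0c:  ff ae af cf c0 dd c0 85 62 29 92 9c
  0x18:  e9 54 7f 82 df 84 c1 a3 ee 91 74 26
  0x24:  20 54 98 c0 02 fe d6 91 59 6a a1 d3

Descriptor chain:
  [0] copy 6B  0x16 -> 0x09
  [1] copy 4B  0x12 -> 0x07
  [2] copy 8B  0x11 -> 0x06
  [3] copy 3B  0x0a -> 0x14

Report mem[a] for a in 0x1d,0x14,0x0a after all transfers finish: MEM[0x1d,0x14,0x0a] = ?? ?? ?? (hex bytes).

D0: mem[0x09..0x0e] <- [92 9c e9 54 7f 82]
D1: mem[0x07..0x0a] <- [c0 85 62 29]
D2: mem[0x06..0x0d] <- [dd c0 85 62 29 92 9c e9]
D3: mem[0x14..0x16] <- [29 92 9c]
query mem[0x1d]=0x84, mem[0x14]=0x29, mem[0x0a]=0x29

MEM[0x1d,0x14,0x0a] = 84 29 29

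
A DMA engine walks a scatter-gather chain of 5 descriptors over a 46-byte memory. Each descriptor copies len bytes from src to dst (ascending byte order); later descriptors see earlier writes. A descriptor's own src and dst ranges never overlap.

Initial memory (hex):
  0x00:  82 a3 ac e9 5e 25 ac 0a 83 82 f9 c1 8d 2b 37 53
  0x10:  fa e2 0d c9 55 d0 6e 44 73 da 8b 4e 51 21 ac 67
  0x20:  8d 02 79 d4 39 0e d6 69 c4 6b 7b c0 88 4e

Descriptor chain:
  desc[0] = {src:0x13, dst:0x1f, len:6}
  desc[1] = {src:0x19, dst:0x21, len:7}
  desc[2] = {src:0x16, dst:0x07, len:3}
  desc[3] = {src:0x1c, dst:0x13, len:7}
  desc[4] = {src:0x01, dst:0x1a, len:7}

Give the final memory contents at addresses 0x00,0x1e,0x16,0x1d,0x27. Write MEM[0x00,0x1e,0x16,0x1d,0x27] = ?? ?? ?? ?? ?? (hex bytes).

#0 dst[0x1f+6] := {0xc9,0x55,0xd0,0x6e,0x44,0x73}
#1 dst[0x21+7] := {0xda,0x8b,0x4e,0x51,0x21,0xac,0xc9}
#2 dst[0x07+3] := {0x6e,0x44,0x73}
#3 dst[0x13+7] := {0x51,0x21,0xac,0xc9,0x55,0xda,0x8b}
#4 dst[0x1a+7] := {0xa3,0xac,0xe9,0x5e,0x25,0xac,0x6e}
query mem[0x00]=0x82, mem[0x1e]=0x25, mem[0x16]=0xc9, mem[0x1d]=0x5e, mem[0x27]=0xc9

MEM[0x00,0x1e,0x16,0x1d,0x27] = 82 25 c9 5e c9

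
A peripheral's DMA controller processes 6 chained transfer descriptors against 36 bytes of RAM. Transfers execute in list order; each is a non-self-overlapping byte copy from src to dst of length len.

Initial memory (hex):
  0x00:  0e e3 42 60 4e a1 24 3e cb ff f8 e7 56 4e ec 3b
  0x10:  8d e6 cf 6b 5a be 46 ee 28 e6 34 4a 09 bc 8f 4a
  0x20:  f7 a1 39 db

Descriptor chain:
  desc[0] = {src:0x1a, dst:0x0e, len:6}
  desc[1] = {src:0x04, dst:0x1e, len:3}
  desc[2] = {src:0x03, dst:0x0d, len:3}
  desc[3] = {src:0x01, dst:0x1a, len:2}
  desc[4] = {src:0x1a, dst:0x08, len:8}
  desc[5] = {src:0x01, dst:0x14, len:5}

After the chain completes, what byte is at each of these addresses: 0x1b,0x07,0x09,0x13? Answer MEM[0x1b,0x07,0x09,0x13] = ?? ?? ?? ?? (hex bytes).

MEM[0x1b,0x07,0x09,0x13] = 42 3e 42 4a

#0 dst[0x0e+6] := {0x34,0x4a,0x09,0xbc,0x8f,0x4a}
#1 dst[0x1e+3] := {0x4e,0xa1,0x24}
#2 dst[0x0d+3] := {0x60,0x4e,0xa1}
#3 dst[0x1a+2] := {0xe3,0x42}
#4 dst[0x08+8] := {0xe3,0x42,0x09,0xbc,0x4e,0xa1,0x24,0xa1}
#5 dst[0x14+5] := {0xe3,0x42,0x60,0x4e,0xa1}
query mem[0x1b]=0x42, mem[0x07]=0x3e, mem[0x09]=0x42, mem[0x13]=0x4a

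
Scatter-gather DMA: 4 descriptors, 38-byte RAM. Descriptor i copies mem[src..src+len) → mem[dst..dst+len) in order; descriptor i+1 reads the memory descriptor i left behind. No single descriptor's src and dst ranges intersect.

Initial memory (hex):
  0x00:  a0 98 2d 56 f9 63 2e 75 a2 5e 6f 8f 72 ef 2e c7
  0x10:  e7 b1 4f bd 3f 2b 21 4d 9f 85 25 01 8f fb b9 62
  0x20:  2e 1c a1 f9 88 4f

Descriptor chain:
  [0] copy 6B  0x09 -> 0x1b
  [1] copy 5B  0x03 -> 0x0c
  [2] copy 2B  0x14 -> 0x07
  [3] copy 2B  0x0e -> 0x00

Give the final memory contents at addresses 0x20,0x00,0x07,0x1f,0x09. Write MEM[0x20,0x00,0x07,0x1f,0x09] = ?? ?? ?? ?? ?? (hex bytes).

#0 dst[0x1b+6] := {0x5e,0x6f,0x8f,0x72,0xef,0x2e}
#1 dst[0x0c+5] := {0x56,0xf9,0x63,0x2e,0x75}
#2 dst[0x07+2] := {0x3f,0x2b}
#3 dst[0x00+2] := {0x63,0x2e}
query mem[0x20]=0x2e, mem[0x00]=0x63, mem[0x07]=0x3f, mem[0x1f]=0xef, mem[0x09]=0x5e

MEM[0x20,0x00,0x07,0x1f,0x09] = 2e 63 3f ef 5e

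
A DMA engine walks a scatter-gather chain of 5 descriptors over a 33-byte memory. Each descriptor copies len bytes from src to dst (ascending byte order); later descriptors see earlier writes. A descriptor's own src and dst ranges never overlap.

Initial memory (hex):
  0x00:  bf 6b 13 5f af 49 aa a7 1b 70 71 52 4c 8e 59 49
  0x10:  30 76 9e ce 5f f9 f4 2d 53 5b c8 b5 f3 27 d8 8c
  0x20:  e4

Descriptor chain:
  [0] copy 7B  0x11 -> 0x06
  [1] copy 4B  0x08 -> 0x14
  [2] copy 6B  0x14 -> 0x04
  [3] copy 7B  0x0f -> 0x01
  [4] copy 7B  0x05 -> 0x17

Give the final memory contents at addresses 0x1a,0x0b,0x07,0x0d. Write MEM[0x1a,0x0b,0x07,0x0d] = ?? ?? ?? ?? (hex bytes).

MEM[0x1a,0x0b,0x07,0x0d] = 53 f4 5f 8e

[0] 0x11->0x06 len=7 : 76 9e ce 5f f9 f4 2d
[1] 0x08->0x14 len=4 : ce 5f f9 f4
[2] 0x14->0x04 len=6 : ce 5f f9 f4 53 5b
[3] 0x0f->0x01 len=7 : 49 30 76 9e ce ce 5f
[4] 0x05->0x17 len=7 : ce ce 5f 53 5b f9 f4
query mem[0x1a]=0x53, mem[0x0b]=0xf4, mem[0x07]=0x5f, mem[0x0d]=0x8e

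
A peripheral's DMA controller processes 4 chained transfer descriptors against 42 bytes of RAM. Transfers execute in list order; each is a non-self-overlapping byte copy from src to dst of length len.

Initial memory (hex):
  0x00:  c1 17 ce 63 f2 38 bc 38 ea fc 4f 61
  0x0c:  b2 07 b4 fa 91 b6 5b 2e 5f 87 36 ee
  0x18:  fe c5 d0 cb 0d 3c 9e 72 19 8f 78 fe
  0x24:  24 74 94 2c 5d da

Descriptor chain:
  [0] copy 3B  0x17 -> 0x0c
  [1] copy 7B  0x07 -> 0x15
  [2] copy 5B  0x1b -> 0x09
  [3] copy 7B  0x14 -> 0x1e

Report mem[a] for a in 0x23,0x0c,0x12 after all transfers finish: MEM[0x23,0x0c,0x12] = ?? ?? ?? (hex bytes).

  after D0: wrote 3B at 0x0c = eefec5
  after D1: wrote 7B at 0x15 = 38eafc4f61eefe
  after D2: wrote 5B at 0x09 = fe0d3c9e72
  after D3: wrote 7B at 0x1e = 5f38eafc4f61ee
query mem[0x23]=0x61, mem[0x0c]=0x9e, mem[0x12]=0x5b

MEM[0x23,0x0c,0x12] = 61 9e 5b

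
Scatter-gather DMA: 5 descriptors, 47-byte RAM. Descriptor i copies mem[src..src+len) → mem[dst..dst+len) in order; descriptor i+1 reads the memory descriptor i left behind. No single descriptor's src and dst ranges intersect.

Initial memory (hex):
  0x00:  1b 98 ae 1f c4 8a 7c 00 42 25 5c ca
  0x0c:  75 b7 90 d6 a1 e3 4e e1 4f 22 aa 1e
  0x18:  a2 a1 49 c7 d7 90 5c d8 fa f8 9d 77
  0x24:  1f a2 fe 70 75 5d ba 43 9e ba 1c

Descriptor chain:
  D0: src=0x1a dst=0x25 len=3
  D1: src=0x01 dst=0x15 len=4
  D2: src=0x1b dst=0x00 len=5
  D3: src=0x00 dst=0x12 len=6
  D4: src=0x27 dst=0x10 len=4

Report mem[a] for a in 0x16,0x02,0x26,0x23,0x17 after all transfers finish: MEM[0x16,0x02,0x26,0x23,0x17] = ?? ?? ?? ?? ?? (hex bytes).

MEM[0x16,0x02,0x26,0x23,0x17] = d8 90 c7 77 8a

D0: mem[0x25..0x27] <- [49 c7 d7]
D1: mem[0x15..0x18] <- [98 ae 1f c4]
D2: mem[0x00..0x04] <- [c7 d7 90 5c d8]
D3: mem[0x12..0x17] <- [c7 d7 90 5c d8 8a]
D4: mem[0x10..0x13] <- [d7 75 5d ba]
query mem[0x16]=0xd8, mem[0x02]=0x90, mem[0x26]=0xc7, mem[0x23]=0x77, mem[0x17]=0x8a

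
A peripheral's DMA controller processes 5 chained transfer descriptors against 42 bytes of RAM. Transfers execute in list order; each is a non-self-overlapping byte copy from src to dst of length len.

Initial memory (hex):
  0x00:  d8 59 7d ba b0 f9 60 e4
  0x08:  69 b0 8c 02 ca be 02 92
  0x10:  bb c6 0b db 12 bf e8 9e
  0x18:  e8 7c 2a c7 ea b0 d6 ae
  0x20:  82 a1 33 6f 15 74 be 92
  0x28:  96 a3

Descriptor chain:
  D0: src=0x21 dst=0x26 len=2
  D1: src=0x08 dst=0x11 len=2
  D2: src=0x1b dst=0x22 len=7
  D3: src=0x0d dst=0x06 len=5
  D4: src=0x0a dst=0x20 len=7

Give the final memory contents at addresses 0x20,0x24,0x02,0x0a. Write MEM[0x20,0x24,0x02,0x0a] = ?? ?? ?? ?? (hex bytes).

MEM[0x20,0x24,0x02,0x0a] = 69 02 7d 69

[0] 0x21->0x26 len=2 : a1 33
[1] 0x08->0x11 len=2 : 69 b0
[2] 0x1b->0x22 len=7 : c7 ea b0 d6 ae 82 a1
[3] 0x0d->0x06 len=5 : be 02 92 bb 69
[4] 0x0a->0x20 len=7 : 69 02 ca be 02 92 bb
query mem[0x20]=0x69, mem[0x24]=0x02, mem[0x02]=0x7d, mem[0x0a]=0x69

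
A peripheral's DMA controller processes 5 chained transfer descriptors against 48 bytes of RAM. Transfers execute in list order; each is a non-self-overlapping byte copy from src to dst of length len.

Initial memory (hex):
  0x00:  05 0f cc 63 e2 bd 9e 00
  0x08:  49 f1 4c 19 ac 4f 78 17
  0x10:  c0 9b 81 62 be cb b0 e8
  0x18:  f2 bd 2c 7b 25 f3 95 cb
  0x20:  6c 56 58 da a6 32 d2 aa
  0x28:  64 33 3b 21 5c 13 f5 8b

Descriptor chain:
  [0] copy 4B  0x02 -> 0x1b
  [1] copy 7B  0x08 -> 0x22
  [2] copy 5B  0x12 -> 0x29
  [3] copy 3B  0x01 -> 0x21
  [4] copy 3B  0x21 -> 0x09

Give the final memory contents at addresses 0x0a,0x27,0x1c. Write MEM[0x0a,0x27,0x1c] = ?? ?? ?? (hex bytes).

MEM[0x0a,0x27,0x1c] = cc 4f 63

#0 dst[0x1b+4] := {0xcc,0x63,0xe2,0xbd}
#1 dst[0x22+7] := {0x49,0xf1,0x4c,0x19,0xac,0x4f,0x78}
#2 dst[0x29+5] := {0x81,0x62,0xbe,0xcb,0xb0}
#3 dst[0x21+3] := {0x0f,0xcc,0x63}
#4 dst[0x09+3] := {0x0f,0xcc,0x63}
query mem[0x0a]=0xcc, mem[0x27]=0x4f, mem[0x1c]=0x63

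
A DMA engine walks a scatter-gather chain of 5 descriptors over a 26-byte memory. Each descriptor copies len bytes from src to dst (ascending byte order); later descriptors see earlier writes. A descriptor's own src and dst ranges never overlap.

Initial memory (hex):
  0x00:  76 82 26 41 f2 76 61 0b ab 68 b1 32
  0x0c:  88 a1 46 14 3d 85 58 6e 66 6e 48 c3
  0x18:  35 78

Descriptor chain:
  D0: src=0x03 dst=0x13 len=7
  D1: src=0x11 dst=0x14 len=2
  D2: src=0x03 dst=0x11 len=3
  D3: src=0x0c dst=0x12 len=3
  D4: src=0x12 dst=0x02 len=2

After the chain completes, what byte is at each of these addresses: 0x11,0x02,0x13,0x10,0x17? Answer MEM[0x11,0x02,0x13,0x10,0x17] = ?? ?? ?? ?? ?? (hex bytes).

MEM[0x11,0x02,0x13,0x10,0x17] = 41 88 a1 3d 0b

  after D0: wrote 7B at 0x13 = 41f276610bab68
  after D1: wrote 2B at 0x14 = 8558
  after D2: wrote 3B at 0x11 = 41f276
  after D3: wrote 3B at 0x12 = 88a146
  after D4: wrote 2B at 0x02 = 88a1
query mem[0x11]=0x41, mem[0x02]=0x88, mem[0x13]=0xa1, mem[0x10]=0x3d, mem[0x17]=0x0b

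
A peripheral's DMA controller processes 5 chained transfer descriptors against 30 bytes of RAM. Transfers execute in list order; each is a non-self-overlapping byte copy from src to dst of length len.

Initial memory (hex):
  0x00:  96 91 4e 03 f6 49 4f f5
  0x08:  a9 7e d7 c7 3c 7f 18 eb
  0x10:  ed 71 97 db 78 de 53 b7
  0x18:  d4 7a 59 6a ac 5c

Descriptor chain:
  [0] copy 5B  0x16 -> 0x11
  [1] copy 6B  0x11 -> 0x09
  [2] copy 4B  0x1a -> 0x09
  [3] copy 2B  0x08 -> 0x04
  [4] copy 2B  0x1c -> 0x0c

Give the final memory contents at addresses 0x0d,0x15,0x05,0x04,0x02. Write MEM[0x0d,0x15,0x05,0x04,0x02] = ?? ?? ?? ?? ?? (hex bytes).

MEM[0x0d,0x15,0x05,0x04,0x02] = 5c 59 59 a9 4e

#0 dst[0x11+5] := {0x53,0xb7,0xd4,0x7a,0x59}
#1 dst[0x09+6] := {0x53,0xb7,0xd4,0x7a,0x59,0x53}
#2 dst[0x09+4] := {0x59,0x6a,0xac,0x5c}
#3 dst[0x04+2] := {0xa9,0x59}
#4 dst[0x0c+2] := {0xac,0x5c}
query mem[0x0d]=0x5c, mem[0x15]=0x59, mem[0x05]=0x59, mem[0x04]=0xa9, mem[0x02]=0x4e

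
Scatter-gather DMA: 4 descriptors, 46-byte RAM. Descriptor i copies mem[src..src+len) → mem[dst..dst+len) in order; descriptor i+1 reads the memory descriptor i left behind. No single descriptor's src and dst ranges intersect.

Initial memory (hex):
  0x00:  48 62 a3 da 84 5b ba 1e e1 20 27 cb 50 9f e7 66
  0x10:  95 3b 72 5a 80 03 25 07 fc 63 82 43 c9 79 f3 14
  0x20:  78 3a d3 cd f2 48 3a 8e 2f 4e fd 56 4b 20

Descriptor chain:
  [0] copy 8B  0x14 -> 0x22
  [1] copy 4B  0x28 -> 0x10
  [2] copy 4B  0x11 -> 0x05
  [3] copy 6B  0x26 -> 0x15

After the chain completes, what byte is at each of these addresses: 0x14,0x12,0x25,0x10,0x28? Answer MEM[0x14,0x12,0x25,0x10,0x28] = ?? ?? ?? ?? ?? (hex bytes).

MEM[0x14,0x12,0x25,0x10,0x28] = 80 fd 07 82 82

[0] 0x14->0x22 len=8 : 80 03 25 07 fc 63 82 43
[1] 0x28->0x10 len=4 : 82 43 fd 56
[2] 0x11->0x05 len=4 : 43 fd 56 80
[3] 0x26->0x15 len=6 : fc 63 82 43 fd 56
query mem[0x14]=0x80, mem[0x12]=0xfd, mem[0x25]=0x07, mem[0x10]=0x82, mem[0x28]=0x82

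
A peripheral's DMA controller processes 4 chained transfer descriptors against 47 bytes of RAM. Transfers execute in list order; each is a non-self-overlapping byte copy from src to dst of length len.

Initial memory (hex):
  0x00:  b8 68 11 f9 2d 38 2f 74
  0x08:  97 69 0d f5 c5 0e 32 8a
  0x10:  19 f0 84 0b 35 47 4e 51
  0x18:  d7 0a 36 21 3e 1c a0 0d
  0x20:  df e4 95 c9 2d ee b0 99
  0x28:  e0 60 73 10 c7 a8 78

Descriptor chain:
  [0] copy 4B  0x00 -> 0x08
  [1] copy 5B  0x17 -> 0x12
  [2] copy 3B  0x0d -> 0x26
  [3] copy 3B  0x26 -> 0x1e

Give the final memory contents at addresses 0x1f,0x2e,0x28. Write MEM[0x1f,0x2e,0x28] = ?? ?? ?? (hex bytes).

MEM[0x1f,0x2e,0x28] = 32 78 8a

D0: mem[0x08..0x0b] <- [b8 68 11 f9]
D1: mem[0x12..0x16] <- [51 d7 0a 36 21]
D2: mem[0x26..0x28] <- [0e 32 8a]
D3: mem[0x1e..0x20] <- [0e 32 8a]
query mem[0x1f]=0x32, mem[0x2e]=0x78, mem[0x28]=0x8a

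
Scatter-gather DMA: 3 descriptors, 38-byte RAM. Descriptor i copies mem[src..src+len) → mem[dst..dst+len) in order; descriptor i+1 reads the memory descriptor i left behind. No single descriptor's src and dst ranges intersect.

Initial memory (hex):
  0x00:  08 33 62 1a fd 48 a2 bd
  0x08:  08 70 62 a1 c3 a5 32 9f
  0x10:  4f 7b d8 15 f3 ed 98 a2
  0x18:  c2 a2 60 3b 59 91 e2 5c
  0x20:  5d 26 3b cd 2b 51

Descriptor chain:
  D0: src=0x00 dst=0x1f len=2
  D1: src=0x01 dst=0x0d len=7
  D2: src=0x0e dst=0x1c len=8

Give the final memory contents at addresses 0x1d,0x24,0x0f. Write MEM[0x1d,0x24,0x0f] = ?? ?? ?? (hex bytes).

MEM[0x1d,0x24,0x0f] = 1a 2b 1a

#0 dst[0x1f+2] := {0x08,0x33}
#1 dst[0x0d+7] := {0x33,0x62,0x1a,0xfd,0x48,0xa2,0xbd}
#2 dst[0x1c+8] := {0x62,0x1a,0xfd,0x48,0xa2,0xbd,0xf3,0xed}
query mem[0x1d]=0x1a, mem[0x24]=0x2b, mem[0x0f]=0x1a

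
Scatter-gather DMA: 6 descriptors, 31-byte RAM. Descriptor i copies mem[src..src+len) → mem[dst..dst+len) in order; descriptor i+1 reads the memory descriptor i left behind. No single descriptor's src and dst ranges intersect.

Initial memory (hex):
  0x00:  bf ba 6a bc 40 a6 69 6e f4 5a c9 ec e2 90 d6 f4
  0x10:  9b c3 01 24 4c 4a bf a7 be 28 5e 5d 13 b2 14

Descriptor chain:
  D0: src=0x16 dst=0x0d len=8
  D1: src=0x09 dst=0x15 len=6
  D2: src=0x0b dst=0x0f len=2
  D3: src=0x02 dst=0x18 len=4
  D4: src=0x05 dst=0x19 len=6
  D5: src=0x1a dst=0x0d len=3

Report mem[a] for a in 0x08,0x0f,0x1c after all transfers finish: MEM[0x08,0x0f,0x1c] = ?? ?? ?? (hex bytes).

MEM[0x08,0x0f,0x1c] = f4 f4 f4

  after D0: wrote 8B at 0x0d = bfa7be285e5d13b2
  after D1: wrote 6B at 0x15 = 5ac9ece2bfa7
  after D2: wrote 2B at 0x0f = ece2
  after D3: wrote 4B at 0x18 = 6abc40a6
  after D4: wrote 6B at 0x19 = a6696ef45ac9
  after D5: wrote 3B at 0x0d = 696ef4
query mem[0x08]=0xf4, mem[0x0f]=0xf4, mem[0x1c]=0xf4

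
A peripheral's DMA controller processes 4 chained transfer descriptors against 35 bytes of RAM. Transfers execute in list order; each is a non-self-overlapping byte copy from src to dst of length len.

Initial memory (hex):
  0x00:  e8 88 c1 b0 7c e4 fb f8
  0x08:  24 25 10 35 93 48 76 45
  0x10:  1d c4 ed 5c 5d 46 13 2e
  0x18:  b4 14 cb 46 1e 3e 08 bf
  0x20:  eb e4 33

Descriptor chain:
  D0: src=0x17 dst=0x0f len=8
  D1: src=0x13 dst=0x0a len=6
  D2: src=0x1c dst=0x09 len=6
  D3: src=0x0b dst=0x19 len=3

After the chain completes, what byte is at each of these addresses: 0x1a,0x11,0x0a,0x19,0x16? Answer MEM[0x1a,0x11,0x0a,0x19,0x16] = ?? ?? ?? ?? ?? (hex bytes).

MEM[0x1a,0x11,0x0a,0x19,0x16] = bf 14 3e 08 08

[0] 0x17->0x0f len=8 : 2e b4 14 cb 46 1e 3e 08
[1] 0x13->0x0a len=6 : 46 1e 3e 08 2e b4
[2] 0x1c->0x09 len=6 : 1e 3e 08 bf eb e4
[3] 0x0b->0x19 len=3 : 08 bf eb
query mem[0x1a]=0xbf, mem[0x11]=0x14, mem[0x0a]=0x3e, mem[0x19]=0x08, mem[0x16]=0x08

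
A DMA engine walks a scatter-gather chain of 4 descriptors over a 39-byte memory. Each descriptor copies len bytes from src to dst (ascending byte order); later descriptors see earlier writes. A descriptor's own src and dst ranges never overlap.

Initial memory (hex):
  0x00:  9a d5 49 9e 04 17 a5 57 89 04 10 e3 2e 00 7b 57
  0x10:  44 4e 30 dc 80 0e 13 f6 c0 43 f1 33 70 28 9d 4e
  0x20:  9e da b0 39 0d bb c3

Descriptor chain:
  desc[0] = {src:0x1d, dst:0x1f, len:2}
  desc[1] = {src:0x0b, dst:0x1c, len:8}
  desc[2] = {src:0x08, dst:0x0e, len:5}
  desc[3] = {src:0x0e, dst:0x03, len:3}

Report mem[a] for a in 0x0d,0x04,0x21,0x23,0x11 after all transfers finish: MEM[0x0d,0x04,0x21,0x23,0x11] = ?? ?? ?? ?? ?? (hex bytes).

#0 dst[0x1f+2] := {0x28,0x9d}
#1 dst[0x1c+8] := {0xe3,0x2e,0x00,0x7b,0x57,0x44,0x4e,0x30}
#2 dst[0x0e+5] := {0x89,0x04,0x10,0xe3,0x2e}
#3 dst[0x03+3] := {0x89,0x04,0x10}
query mem[0x0d]=0x00, mem[0x04]=0x04, mem[0x21]=0x44, mem[0x23]=0x30, mem[0x11]=0xe3

MEM[0x0d,0x04,0x21,0x23,0x11] = 00 04 44 30 e3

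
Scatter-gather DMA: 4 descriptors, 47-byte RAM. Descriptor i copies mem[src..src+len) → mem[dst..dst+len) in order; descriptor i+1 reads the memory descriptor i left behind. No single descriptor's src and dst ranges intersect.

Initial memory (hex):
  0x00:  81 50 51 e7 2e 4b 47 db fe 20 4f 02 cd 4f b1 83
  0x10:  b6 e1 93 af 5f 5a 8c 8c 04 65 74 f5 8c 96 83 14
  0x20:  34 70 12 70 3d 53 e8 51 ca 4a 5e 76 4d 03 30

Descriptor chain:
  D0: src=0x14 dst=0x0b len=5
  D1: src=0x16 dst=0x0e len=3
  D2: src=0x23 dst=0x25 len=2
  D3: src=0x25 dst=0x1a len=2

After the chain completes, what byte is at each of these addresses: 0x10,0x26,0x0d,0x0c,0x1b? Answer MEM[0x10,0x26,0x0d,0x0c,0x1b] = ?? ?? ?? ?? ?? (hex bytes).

MEM[0x10,0x26,0x0d,0x0c,0x1b] = 04 3d 8c 5a 3d

#0 dst[0x0b+5] := {0x5f,0x5a,0x8c,0x8c,0x04}
#1 dst[0x0e+3] := {0x8c,0x8c,0x04}
#2 dst[0x25+2] := {0x70,0x3d}
#3 dst[0x1a+2] := {0x70,0x3d}
query mem[0x10]=0x04, mem[0x26]=0x3d, mem[0x0d]=0x8c, mem[0x0c]=0x5a, mem[0x1b]=0x3d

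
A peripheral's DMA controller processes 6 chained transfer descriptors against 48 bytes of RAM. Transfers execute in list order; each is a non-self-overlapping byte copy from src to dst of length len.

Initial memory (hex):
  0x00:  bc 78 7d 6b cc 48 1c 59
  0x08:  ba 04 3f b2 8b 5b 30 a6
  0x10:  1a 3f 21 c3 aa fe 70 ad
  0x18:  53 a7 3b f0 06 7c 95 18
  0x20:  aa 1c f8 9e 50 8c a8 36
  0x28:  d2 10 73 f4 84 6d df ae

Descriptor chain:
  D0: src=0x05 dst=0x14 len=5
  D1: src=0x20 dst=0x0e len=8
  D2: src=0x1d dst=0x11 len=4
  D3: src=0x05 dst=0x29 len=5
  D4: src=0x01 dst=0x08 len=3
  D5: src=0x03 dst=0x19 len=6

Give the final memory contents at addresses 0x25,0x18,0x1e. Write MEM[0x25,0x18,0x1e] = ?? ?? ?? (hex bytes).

#0 dst[0x14+5] := {0x48,0x1c,0x59,0xba,0x04}
#1 dst[0x0e+8] := {0xaa,0x1c,0xf8,0x9e,0x50,0x8c,0xa8,0x36}
#2 dst[0x11+4] := {0x7c,0x95,0x18,0xaa}
#3 dst[0x29+5] := {0x48,0x1c,0x59,0xba,0x04}
#4 dst[0x08+3] := {0x78,0x7d,0x6b}
#5 dst[0x19+6] := {0x6b,0xcc,0x48,0x1c,0x59,0x78}
query mem[0x25]=0x8c, mem[0x18]=0x04, mem[0x1e]=0x78

MEM[0x25,0x18,0x1e] = 8c 04 78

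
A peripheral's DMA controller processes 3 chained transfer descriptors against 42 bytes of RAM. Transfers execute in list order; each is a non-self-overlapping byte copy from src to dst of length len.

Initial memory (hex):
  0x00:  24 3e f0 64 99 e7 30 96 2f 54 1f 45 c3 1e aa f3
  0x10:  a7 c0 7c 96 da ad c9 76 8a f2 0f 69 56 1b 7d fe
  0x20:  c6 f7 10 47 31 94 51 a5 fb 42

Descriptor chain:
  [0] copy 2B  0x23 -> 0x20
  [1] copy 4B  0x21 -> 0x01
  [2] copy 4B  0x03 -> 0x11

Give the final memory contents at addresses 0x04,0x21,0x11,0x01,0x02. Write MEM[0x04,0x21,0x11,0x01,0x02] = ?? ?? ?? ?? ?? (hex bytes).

D0: mem[0x20..0x21] <- [47 31]
D1: mem[0x01..0x04] <- [31 10 47 31]
D2: mem[0x11..0x14] <- [47 31 e7 30]
query mem[0x04]=0x31, mem[0x21]=0x31, mem[0x11]=0x47, mem[0x01]=0x31, mem[0x02]=0x10

MEM[0x04,0x21,0x11,0x01,0x02] = 31 31 47 31 10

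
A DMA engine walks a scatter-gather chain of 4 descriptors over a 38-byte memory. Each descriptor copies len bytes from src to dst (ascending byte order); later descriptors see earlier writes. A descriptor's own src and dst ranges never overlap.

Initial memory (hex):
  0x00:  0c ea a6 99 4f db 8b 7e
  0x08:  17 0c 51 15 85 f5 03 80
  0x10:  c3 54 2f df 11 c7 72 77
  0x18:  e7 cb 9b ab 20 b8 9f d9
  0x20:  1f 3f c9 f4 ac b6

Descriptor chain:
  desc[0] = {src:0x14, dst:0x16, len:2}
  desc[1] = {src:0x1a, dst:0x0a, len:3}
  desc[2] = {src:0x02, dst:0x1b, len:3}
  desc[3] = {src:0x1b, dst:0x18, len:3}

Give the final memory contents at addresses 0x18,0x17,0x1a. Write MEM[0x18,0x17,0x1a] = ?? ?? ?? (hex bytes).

D0: mem[0x16..0x17] <- [11 c7]
D1: mem[0x0a..0x0c] <- [9b ab 20]
D2: mem[0x1b..0x1d] <- [a6 99 4f]
D3: mem[0x18..0x1a] <- [a6 99 4f]
query mem[0x18]=0xa6, mem[0x17]=0xc7, mem[0x1a]=0x4f

MEM[0x18,0x17,0x1a] = a6 c7 4f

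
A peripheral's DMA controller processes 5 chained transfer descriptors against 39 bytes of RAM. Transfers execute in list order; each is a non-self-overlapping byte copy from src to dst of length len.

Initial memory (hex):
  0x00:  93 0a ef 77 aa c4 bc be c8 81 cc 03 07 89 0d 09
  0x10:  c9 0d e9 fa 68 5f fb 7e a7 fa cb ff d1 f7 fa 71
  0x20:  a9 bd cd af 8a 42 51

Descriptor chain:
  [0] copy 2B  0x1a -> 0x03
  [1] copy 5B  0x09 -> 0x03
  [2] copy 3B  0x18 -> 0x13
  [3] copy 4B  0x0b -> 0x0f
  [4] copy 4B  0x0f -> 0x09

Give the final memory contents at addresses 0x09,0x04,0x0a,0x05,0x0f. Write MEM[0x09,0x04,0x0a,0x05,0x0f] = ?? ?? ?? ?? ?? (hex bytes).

D0: mem[0x03..0x04] <- [cb ff]
D1: mem[0x03..0x07] <- [81 cc 03 07 89]
D2: mem[0x13..0x15] <- [a7 fa cb]
D3: mem[0x0f..0x12] <- [03 07 89 0d]
D4: mem[0x09..0x0c] <- [03 07 89 0d]
query mem[0x09]=0x03, mem[0x04]=0xcc, mem[0x0a]=0x07, mem[0x05]=0x03, mem[0x0f]=0x03

MEM[0x09,0x04,0x0a,0x05,0x0f] = 03 cc 07 03 03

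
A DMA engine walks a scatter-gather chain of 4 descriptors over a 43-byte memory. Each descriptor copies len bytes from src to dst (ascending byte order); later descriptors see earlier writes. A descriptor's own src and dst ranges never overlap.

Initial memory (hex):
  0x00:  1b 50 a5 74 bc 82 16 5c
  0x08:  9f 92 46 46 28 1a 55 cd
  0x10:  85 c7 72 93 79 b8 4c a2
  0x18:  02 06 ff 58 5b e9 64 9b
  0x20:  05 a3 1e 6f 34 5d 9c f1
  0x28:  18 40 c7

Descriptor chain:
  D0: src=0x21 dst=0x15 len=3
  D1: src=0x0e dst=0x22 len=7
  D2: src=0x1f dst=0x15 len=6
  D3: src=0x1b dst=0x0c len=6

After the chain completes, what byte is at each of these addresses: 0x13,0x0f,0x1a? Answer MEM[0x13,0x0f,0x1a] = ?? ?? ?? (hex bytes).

  after D0: wrote 3B at 0x15 = a31e6f
  after D1: wrote 7B at 0x22 = 55cd85c7729379
  after D2: wrote 6B at 0x15 = 9b05a355cd85
  after D3: wrote 6B at 0x0c = 585be9649b05
query mem[0x13]=0x93, mem[0x0f]=0x64, mem[0x1a]=0x85

MEM[0x13,0x0f,0x1a] = 93 64 85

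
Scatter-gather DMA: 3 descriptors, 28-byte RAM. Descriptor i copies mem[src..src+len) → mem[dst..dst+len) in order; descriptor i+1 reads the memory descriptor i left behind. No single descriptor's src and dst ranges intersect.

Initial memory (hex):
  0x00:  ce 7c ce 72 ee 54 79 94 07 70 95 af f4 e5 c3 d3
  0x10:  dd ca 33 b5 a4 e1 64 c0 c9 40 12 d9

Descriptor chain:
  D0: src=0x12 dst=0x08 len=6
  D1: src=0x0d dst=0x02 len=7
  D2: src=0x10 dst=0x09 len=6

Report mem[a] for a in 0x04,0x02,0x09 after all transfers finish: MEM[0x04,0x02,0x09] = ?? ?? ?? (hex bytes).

MEM[0x04,0x02,0x09] = d3 c0 dd

  after D0: wrote 6B at 0x08 = 33b5a4e164c0
  after D1: wrote 7B at 0x02 = c0c3d3ddca33b5
  after D2: wrote 6B at 0x09 = ddca33b5a4e1
query mem[0x04]=0xd3, mem[0x02]=0xc0, mem[0x09]=0xdd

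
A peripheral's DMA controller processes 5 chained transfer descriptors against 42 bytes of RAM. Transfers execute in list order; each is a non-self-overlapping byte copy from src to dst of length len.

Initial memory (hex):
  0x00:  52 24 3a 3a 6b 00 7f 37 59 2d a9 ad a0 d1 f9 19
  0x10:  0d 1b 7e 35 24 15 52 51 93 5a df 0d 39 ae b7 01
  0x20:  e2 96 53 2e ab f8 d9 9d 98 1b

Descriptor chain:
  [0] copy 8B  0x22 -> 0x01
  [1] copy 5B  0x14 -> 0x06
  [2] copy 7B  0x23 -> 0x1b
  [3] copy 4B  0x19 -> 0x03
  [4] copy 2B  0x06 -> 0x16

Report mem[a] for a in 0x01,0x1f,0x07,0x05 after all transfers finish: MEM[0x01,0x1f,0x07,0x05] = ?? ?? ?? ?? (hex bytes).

  after D0: wrote 8B at 0x01 = 532eabf8d99d981b
  after D1: wrote 5B at 0x06 = 2415525193
  after D2: wrote 7B at 0x1b = 2eabf8d99d981b
  after D3: wrote 4B at 0x03 = 5adf2eab
  after D4: wrote 2B at 0x16 = ab15
query mem[0x01]=0x53, mem[0x1f]=0x9d, mem[0x07]=0x15, mem[0x05]=0x2e

MEM[0x01,0x1f,0x07,0x05] = 53 9d 15 2e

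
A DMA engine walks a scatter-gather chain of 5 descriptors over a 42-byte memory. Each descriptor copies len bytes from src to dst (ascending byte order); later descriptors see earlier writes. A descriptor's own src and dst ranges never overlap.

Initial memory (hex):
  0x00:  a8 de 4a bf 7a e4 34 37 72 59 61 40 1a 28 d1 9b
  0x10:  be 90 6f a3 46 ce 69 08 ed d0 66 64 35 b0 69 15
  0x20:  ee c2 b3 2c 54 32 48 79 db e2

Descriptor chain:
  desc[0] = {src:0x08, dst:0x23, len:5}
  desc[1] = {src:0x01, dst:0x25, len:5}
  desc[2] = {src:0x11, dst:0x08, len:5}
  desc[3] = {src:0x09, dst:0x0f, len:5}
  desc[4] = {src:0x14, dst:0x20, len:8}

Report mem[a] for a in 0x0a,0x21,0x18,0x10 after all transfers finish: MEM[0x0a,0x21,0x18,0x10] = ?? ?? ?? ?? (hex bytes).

MEM[0x0a,0x21,0x18,0x10] = a3 ce ed a3

  after D0: wrote 5B at 0x23 = 725961401a
  after D1: wrote 5B at 0x25 = de4abf7ae4
  after D2: wrote 5B at 0x08 = 906fa346ce
  after D3: wrote 5B at 0x0f = 6fa346ce28
  after D4: wrote 8B at 0x20 = 46ce6908edd06664
query mem[0x0a]=0xa3, mem[0x21]=0xce, mem[0x18]=0xed, mem[0x10]=0xa3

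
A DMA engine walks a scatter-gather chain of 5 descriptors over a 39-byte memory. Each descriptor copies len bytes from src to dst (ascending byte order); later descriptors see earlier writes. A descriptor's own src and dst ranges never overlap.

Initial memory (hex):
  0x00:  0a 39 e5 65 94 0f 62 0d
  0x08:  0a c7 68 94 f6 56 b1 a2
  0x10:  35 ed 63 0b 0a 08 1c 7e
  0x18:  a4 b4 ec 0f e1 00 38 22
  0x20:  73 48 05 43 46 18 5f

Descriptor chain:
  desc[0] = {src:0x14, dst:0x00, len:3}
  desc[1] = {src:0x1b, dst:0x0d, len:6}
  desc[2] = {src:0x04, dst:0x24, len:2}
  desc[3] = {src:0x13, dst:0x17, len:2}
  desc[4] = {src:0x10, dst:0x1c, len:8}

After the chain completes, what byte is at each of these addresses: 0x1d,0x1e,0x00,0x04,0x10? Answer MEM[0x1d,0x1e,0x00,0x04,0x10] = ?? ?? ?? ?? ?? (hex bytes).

MEM[0x1d,0x1e,0x00,0x04,0x10] = 22 73 0a 94 38

  after D0: wrote 3B at 0x00 = 0a081c
  after D1: wrote 6B at 0x0d = 0fe100382273
  after D2: wrote 2B at 0x24 = 940f
  after D3: wrote 2B at 0x17 = 0b0a
  after D4: wrote 8B at 0x1c = 3822730b0a081c0b
query mem[0x1d]=0x22, mem[0x1e]=0x73, mem[0x00]=0x0a, mem[0x04]=0x94, mem[0x10]=0x38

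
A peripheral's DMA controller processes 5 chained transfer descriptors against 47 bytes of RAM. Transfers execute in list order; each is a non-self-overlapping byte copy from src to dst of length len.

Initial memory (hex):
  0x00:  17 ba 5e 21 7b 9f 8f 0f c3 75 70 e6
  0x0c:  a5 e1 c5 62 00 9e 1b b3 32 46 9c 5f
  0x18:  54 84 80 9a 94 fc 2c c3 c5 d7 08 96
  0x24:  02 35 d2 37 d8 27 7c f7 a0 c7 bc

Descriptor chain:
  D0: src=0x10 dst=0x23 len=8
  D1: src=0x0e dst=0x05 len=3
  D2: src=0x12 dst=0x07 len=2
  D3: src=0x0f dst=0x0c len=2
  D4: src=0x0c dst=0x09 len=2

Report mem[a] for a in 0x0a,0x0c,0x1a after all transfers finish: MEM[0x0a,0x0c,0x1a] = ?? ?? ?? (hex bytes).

  after D0: wrote 8B at 0x23 = 009e1bb332469c5f
  after D1: wrote 3B at 0x05 = c56200
  after D2: wrote 2B at 0x07 = 1bb3
  after D3: wrote 2B at 0x0c = 6200
  after D4: wrote 2B at 0x09 = 6200
query mem[0x0a]=0x00, mem[0x0c]=0x62, mem[0x1a]=0x80

MEM[0x0a,0x0c,0x1a] = 00 62 80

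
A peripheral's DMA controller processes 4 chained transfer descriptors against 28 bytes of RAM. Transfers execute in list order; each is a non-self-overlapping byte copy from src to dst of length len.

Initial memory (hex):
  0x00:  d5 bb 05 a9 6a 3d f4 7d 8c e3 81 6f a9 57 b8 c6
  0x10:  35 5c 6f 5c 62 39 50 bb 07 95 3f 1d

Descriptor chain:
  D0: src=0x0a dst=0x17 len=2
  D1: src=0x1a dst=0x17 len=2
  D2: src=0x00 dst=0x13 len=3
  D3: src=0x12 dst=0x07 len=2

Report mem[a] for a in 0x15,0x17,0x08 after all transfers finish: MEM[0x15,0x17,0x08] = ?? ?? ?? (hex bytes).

MEM[0x15,0x17,0x08] = 05 3f d5

D0: mem[0x17..0x18] <- [81 6f]
D1: mem[0x17..0x18] <- [3f 1d]
D2: mem[0x13..0x15] <- [d5 bb 05]
D3: mem[0x07..0x08] <- [6f d5]
query mem[0x15]=0x05, mem[0x17]=0x3f, mem[0x08]=0xd5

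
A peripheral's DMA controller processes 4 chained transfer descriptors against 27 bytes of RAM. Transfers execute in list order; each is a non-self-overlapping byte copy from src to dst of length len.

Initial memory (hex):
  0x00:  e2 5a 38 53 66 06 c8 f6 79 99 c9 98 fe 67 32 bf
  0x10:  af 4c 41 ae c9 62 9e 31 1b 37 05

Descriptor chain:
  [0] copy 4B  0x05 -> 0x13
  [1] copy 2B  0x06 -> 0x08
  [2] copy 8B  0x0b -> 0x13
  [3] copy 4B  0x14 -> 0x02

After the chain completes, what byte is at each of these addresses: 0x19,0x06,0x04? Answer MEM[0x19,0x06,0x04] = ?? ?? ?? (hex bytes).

#0 dst[0x13+4] := {0x06,0xc8,0xf6,0x79}
#1 dst[0x08+2] := {0xc8,0xf6}
#2 dst[0x13+8] := {0x98,0xfe,0x67,0x32,0xbf,0xaf,0x4c,0x41}
#3 dst[0x02+4] := {0xfe,0x67,0x32,0xbf}
query mem[0x19]=0x4c, mem[0x06]=0xc8, mem[0x04]=0x32

MEM[0x19,0x06,0x04] = 4c c8 32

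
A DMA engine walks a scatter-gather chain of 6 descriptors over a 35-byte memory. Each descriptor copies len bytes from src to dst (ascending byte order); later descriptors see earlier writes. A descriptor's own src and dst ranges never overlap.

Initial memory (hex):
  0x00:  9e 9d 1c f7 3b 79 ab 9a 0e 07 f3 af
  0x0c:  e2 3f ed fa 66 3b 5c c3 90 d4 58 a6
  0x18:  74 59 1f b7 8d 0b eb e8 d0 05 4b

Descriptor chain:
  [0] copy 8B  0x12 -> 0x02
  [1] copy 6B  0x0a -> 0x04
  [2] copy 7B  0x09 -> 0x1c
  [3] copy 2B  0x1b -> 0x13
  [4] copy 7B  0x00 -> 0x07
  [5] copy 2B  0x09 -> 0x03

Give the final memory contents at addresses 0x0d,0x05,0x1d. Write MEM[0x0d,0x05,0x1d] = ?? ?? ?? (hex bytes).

MEM[0x0d,0x05,0x1d] = e2 af f3

#0 dst[0x02+8] := {0x5c,0xc3,0x90,0xd4,0x58,0xa6,0x74,0x59}
#1 dst[0x04+6] := {0xf3,0xaf,0xe2,0x3f,0xed,0xfa}
#2 dst[0x1c+7] := {0xfa,0xf3,0xaf,0xe2,0x3f,0xed,0xfa}
#3 dst[0x13+2] := {0xb7,0xfa}
#4 dst[0x07+7] := {0x9e,0x9d,0x5c,0xc3,0xf3,0xaf,0xe2}
#5 dst[0x03+2] := {0x5c,0xc3}
query mem[0x0d]=0xe2, mem[0x05]=0xaf, mem[0x1d]=0xf3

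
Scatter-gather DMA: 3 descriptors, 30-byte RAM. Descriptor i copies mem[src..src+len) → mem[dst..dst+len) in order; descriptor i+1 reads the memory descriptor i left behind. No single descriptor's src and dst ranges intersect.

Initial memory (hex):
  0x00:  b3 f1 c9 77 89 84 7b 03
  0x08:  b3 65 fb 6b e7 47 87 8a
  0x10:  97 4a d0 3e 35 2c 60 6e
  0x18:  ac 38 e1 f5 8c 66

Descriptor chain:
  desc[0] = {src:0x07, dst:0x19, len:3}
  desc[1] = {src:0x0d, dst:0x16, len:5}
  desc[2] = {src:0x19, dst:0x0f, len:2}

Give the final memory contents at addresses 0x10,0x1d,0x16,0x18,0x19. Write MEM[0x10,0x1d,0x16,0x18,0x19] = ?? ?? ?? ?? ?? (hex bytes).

MEM[0x10,0x1d,0x16,0x18,0x19] = 4a 66 47 8a 97

  after D0: wrote 3B at 0x19 = 03b365
  after D1: wrote 5B at 0x16 = 47878a974a
  after D2: wrote 2B at 0x0f = 974a
query mem[0x10]=0x4a, mem[0x1d]=0x66, mem[0x16]=0x47, mem[0x18]=0x8a, mem[0x19]=0x97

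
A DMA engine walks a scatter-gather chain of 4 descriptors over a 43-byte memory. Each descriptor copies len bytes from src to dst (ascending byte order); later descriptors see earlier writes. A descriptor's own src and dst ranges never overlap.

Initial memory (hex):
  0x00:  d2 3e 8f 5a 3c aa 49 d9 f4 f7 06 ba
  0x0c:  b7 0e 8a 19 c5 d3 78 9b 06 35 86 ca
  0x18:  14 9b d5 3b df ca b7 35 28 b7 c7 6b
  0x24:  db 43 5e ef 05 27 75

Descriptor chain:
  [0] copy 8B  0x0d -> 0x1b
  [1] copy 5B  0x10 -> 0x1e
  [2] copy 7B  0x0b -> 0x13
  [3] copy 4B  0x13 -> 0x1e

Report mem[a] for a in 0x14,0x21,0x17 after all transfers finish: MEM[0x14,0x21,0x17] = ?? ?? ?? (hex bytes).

MEM[0x14,0x21,0x17] = b7 8a 19

D0: mem[0x1b..0x22] <- [0e 8a 19 c5 d3 78 9b 06]
D1: mem[0x1e..0x22] <- [c5 d3 78 9b 06]
D2: mem[0x13..0x19] <- [ba b7 0e 8a 19 c5 d3]
D3: mem[0x1e..0x21] <- [ba b7 0e 8a]
query mem[0x14]=0xb7, mem[0x21]=0x8a, mem[0x17]=0x19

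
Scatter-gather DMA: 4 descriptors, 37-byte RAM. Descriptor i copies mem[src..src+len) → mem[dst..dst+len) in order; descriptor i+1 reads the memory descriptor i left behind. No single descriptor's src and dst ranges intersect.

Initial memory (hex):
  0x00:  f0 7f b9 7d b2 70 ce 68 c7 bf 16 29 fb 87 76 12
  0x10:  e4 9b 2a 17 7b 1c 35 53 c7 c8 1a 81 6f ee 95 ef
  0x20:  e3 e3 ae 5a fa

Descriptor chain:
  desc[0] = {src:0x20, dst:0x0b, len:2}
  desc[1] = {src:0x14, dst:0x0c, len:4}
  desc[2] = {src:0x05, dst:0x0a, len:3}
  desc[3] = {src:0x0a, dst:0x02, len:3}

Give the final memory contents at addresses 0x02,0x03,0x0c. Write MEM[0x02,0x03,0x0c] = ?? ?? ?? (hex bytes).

#0 dst[0x0b+2] := {0xe3,0xe3}
#1 dst[0x0c+4] := {0x7b,0x1c,0x35,0x53}
#2 dst[0x0a+3] := {0x70,0xce,0x68}
#3 dst[0x02+3] := {0x70,0xce,0x68}
query mem[0x02]=0x70, mem[0x03]=0xce, mem[0x0c]=0x68

MEM[0x02,0x03,0x0c] = 70 ce 68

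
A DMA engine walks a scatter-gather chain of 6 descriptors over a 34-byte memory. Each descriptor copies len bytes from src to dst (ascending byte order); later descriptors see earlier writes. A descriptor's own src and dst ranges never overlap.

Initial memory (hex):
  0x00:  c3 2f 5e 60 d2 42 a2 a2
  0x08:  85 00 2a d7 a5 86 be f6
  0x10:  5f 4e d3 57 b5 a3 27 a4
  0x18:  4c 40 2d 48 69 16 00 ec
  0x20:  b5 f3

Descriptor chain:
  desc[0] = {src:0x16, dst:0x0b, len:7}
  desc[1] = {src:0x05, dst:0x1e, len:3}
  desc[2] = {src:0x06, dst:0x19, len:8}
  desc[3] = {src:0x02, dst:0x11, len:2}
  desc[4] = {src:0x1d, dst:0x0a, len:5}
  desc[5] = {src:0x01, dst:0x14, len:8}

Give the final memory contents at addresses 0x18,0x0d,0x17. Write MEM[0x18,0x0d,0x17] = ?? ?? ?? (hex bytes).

D0: mem[0x0b..0x11] <- [27 a4 4c 40 2d 48 69]
D1: mem[0x1e..0x20] <- [42 a2 a2]
D2: mem[0x19..0x20] <- [a2 a2 85 00 2a 27 a4 4c]
D3: mem[0x11..0x12] <- [5e 60]
D4: mem[0x0a..0x0e] <- [2a 27 a4 4c f3]
D5: mem[0x14..0x1b] <- [2f 5e 60 d2 42 a2 a2 85]
query mem[0x18]=0x42, mem[0x0d]=0x4c, mem[0x17]=0xd2

MEM[0x18,0x0d,0x17] = 42 4c d2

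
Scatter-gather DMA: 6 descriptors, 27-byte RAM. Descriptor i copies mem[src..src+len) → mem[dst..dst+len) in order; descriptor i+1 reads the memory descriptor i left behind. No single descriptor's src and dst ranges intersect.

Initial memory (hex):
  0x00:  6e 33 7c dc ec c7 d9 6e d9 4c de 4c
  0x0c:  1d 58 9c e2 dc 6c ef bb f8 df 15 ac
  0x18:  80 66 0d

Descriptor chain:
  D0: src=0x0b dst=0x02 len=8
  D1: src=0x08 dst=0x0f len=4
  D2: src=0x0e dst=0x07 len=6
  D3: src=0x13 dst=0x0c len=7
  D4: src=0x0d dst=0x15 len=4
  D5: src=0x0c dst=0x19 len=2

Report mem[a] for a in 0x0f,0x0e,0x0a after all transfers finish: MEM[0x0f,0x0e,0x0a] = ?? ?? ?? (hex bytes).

D0: mem[0x02..0x09] <- [4c 1d 58 9c e2 dc 6c ef]
D1: mem[0x0f..0x12] <- [6c ef de 4c]
D2: mem[0x07..0x0c] <- [9c 6c ef de 4c bb]
D3: mem[0x0c..0x12] <- [bb f8 df 15 ac 80 66]
D4: mem[0x15..0x18] <- [f8 df 15 ac]
D5: mem[0x19..0x1a] <- [bb f8]
query mem[0x0f]=0x15, mem[0x0e]=0xdf, mem[0x0a]=0xde

MEM[0x0f,0x0e,0x0a] = 15 df de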